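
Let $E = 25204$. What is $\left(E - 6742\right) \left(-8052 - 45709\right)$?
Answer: $-992535582$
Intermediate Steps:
$\left(E - 6742\right) \left(-8052 - 45709\right) = \left(25204 - 6742\right) \left(-8052 - 45709\right) = 18462 \left(-53761\right) = -992535582$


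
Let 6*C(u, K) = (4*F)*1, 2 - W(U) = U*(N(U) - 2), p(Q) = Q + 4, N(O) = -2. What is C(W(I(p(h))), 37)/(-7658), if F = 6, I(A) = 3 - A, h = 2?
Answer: -2/3829 ≈ -0.00052233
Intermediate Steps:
p(Q) = 4 + Q
W(U) = 2 + 4*U (W(U) = 2 - U*(-2 - 2) = 2 - U*(-4) = 2 - (-4)*U = 2 + 4*U)
C(u, K) = 4 (C(u, K) = ((4*6)*1)/6 = (24*1)/6 = (1/6)*24 = 4)
C(W(I(p(h))), 37)/(-7658) = 4/(-7658) = 4*(-1/7658) = -2/3829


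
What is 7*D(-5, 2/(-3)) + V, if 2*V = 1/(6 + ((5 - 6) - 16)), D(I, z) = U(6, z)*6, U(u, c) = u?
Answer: 5543/22 ≈ 251.95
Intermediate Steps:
D(I, z) = 36 (D(I, z) = 6*6 = 36)
V = -1/22 (V = 1/(2*(6 + ((5 - 6) - 16))) = 1/(2*(6 + (-1 - 16))) = 1/(2*(6 - 17)) = (½)/(-11) = (½)*(-1/11) = -1/22 ≈ -0.045455)
7*D(-5, 2/(-3)) + V = 7*36 - 1/22 = 252 - 1/22 = 5543/22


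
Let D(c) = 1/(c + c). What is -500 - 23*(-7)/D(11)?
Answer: 3042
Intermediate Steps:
D(c) = 1/(2*c)
-500 - 23*(-7)/D(11) = -500 - 23*(-7)/((½)/11) = -500 - (-161)/((½)*(1/11)) = -500 - (-161)/1/22 = -500 - (-161)*22 = -500 - 1*(-3542) = -500 + 3542 = 3042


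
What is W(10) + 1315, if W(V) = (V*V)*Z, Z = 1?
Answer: 1415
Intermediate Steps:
W(V) = V² (W(V) = (V*V)*1 = V²*1 = V²)
W(10) + 1315 = 10² + 1315 = 100 + 1315 = 1415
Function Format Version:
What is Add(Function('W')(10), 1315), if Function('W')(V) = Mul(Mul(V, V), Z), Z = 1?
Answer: 1415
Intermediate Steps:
Function('W')(V) = Pow(V, 2) (Function('W')(V) = Mul(Mul(V, V), 1) = Mul(Pow(V, 2), 1) = Pow(V, 2))
Add(Function('W')(10), 1315) = Add(Pow(10, 2), 1315) = Add(100, 1315) = 1415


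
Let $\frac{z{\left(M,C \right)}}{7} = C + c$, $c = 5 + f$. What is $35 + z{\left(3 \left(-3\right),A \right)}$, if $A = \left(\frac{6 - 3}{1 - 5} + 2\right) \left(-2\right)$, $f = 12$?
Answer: $\frac{273}{2} \approx 136.5$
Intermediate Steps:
$c = 17$ ($c = 5 + 12 = 17$)
$A = - \frac{5}{2}$ ($A = \left(\frac{3}{-4} + 2\right) \left(-2\right) = \left(3 \left(- \frac{1}{4}\right) + 2\right) \left(-2\right) = \left(- \frac{3}{4} + 2\right) \left(-2\right) = \frac{5}{4} \left(-2\right) = - \frac{5}{2} \approx -2.5$)
$z{\left(M,C \right)} = 119 + 7 C$ ($z{\left(M,C \right)} = 7 \left(C + 17\right) = 7 \left(17 + C\right) = 119 + 7 C$)
$35 + z{\left(3 \left(-3\right),A \right)} = 35 + \left(119 + 7 \left(- \frac{5}{2}\right)\right) = 35 + \left(119 - \frac{35}{2}\right) = 35 + \frac{203}{2} = \frac{273}{2}$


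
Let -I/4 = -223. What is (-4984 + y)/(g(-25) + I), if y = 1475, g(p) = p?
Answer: -3509/867 ≈ -4.0473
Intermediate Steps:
I = 892 (I = -4*(-223) = 892)
(-4984 + y)/(g(-25) + I) = (-4984 + 1475)/(-25 + 892) = -3509/867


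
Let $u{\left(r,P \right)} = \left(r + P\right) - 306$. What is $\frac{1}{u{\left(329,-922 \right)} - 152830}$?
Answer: $- \frac{1}{153729} \approx -6.505 \cdot 10^{-6}$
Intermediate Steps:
$u{\left(r,P \right)} = -306 + P + r$ ($u{\left(r,P \right)} = \left(P + r\right) - 306 = -306 + P + r$)
$\frac{1}{u{\left(329,-922 \right)} - 152830} = \frac{1}{\left(-306 - 922 + 329\right) - 152830} = \frac{1}{-899 - 152830} = \frac{1}{-153729} = - \frac{1}{153729}$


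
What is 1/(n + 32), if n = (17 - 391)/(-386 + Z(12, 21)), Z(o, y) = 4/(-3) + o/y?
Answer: 4061/133879 ≈ 0.030333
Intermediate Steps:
Z(o, y) = -4/3 + o/y (Z(o, y) = 4*(-⅓) + o/y = -4/3 + o/y)
n = 3927/4061 (n = (17 - 391)/(-386 + (-4/3 + 12/21)) = -374/(-386 + (-4/3 + 12*(1/21))) = -374/(-386 + (-4/3 + 4/7)) = -374/(-386 - 16/21) = -374/(-8122/21) = -374*(-21/8122) = 3927/4061 ≈ 0.96700)
1/(n + 32) = 1/(3927/4061 + 32) = 1/(133879/4061) = 4061/133879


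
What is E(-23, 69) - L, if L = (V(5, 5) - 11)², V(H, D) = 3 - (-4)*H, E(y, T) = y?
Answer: -167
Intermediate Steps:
V(H, D) = 3 + 4*H
L = 144 (L = ((3 + 4*5) - 11)² = ((3 + 20) - 11)² = (23 - 11)² = 12² = 144)
E(-23, 69) - L = -23 - 1*144 = -23 - 144 = -167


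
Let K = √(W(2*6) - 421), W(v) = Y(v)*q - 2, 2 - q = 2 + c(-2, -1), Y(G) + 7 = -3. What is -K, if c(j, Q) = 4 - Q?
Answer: -I*√373 ≈ -19.313*I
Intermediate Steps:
Y(G) = -10 (Y(G) = -7 - 3 = -10)
q = -5 (q = 2 - (2 + (4 - 1*(-1))) = 2 - (2 + (4 + 1)) = 2 - (2 + 5) = 2 - 1*7 = 2 - 7 = -5)
W(v) = 48 (W(v) = -10*(-5) - 2 = 50 - 2 = 48)
K = I*√373 (K = √(48 - 421) = √(-373) = I*√373 ≈ 19.313*I)
-K = -I*√373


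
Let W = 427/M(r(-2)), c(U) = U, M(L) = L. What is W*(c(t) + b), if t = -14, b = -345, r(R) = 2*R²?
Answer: -153293/8 ≈ -19162.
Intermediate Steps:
W = 427/8 (W = 427/((2*(-2)²)) = 427/((2*4)) = 427/8 ≈ 53.375)
W*(c(t) + b) = 427*(-14 - 345)/8 = (427/8)*(-359) = -153293/8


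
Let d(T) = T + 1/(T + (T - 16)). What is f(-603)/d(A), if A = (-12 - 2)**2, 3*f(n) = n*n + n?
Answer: 45496752/73697 ≈ 617.35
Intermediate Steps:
f(n) = n/3 + n**2/3 (f(n) = (n*n + n)/3 = (n**2 + n)/3 = (n + n**2)/3 = n/3 + n**2/3)
A = 196 (A = (-14)**2 = 196)
d(T) = T + 1/(-16 + 2*T) (d(T) = T + 1/(T + (-16 + T)) = T + 1/(-16 + 2*T))
f(-603)/d(A) = ((1/3)*(-603)*(1 - 603))/(((1/2 + 196**2 - 8*196)/(-8 + 196))) = ((1/3)*(-603)*(-602))/(((1/2 + 38416 - 1568)/188)) = 121002/(((1/188)*(73697/2))) = 121002/(73697/376) = 121002*(376/73697) = 45496752/73697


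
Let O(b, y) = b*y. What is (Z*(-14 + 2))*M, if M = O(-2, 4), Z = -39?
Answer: -3744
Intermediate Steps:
M = -8 (M = -2*4 = -8)
(Z*(-14 + 2))*M = -39*(-14 + 2)*(-8) = -39*(-12)*(-8) = 468*(-8) = -3744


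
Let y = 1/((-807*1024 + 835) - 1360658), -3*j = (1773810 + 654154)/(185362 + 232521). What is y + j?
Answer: -5307994298773/2740716160959 ≈ -1.9367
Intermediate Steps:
j = -2427964/1253649 (j = -(1773810 + 654154)/(3*(185362 + 232521)) = -2427964/(3*417883) = -⅓*2427964/417883 = -2427964/1253649 ≈ -1.9367)
y = -1/2186191 (y = 1/((-826368 + 835) - 1360658) = 1/(-825533 - 1360658) = 1/(-2186191) = -1/2186191 ≈ -4.5742e-7)
y + j = -1/2186191 - 2427964/1253649 = -5307994298773/2740716160959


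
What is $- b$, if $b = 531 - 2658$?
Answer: $2127$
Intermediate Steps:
$b = -2127$ ($b = 531 - 2658 = -2127$)
$- b = \left(-1\right) \left(-2127\right) = 2127$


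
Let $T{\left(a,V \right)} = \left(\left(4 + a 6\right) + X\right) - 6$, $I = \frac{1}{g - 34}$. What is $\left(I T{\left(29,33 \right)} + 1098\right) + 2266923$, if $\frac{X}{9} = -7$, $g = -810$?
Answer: $\frac{1914209615}{844} \approx 2.268 \cdot 10^{6}$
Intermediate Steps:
$X = -63$ ($X = 9 \left(-7\right) = -63$)
$I = - \frac{1}{844}$ ($I = \frac{1}{-810 - 34} = \frac{1}{-844} = - \frac{1}{844} \approx -0.0011848$)
$T{\left(a,V \right)} = -65 + 6 a$ ($T{\left(a,V \right)} = \left(\left(4 + a 6\right) - 63\right) - 6 = \left(\left(4 + 6 a\right) - 63\right) - 6 = \left(-59 + 6 a\right) - 6 = -65 + 6 a$)
$\left(I T{\left(29,33 \right)} + 1098\right) + 2266923 = \left(- \frac{-65 + 6 \cdot 29}{844} + 1098\right) + 2266923 = \left(- \frac{-65 + 174}{844} + 1098\right) + 2266923 = \left(\left(- \frac{1}{844}\right) 109 + 1098\right) + 2266923 = \left(- \frac{109}{844} + 1098\right) + 2266923 = \frac{926603}{844} + 2266923 = \frac{1914209615}{844}$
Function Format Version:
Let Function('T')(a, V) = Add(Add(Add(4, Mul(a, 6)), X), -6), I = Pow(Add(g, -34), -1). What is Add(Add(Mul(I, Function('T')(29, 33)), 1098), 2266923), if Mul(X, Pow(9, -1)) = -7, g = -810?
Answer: Rational(1914209615, 844) ≈ 2.2680e+6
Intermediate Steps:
X = -63 (X = Mul(9, -7) = -63)
I = Rational(-1, 844) (I = Pow(Add(-810, -34), -1) = Pow(-844, -1) = Rational(-1, 844) ≈ -0.0011848)
Function('T')(a, V) = Add(-65, Mul(6, a)) (Function('T')(a, V) = Add(Add(Add(4, Mul(a, 6)), -63), -6) = Add(Add(Add(4, Mul(6, a)), -63), -6) = Add(Add(-59, Mul(6, a)), -6) = Add(-65, Mul(6, a)))
Add(Add(Mul(I, Function('T')(29, 33)), 1098), 2266923) = Add(Add(Mul(Rational(-1, 844), Add(-65, Mul(6, 29))), 1098), 2266923) = Add(Add(Mul(Rational(-1, 844), Add(-65, 174)), 1098), 2266923) = Add(Add(Mul(Rational(-1, 844), 109), 1098), 2266923) = Add(Add(Rational(-109, 844), 1098), 2266923) = Add(Rational(926603, 844), 2266923) = Rational(1914209615, 844)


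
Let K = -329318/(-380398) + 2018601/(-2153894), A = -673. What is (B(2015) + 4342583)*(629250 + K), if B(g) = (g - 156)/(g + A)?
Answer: 3331040944488872951743265/1219013540452 ≈ 2.7326e+12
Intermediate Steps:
K = -714094133/9991914266 (K = -329318*(-1/380398) + 2018601*(-1/2153894) = 164659/190199 - 2018601/2153894 = -714094133/9991914266 ≈ -0.071467)
B(g) = (-156 + g)/(-673 + g) (B(g) = (g - 156)/(g - 673) = (-156 + g)/(-673 + g))
(B(2015) + 4342583)*(629250 + K) = ((-156 + 2015)/(-673 + 2015) + 4342583)*(629250 - 714094133/9991914266) = (1859/1342 + 4342583)*(6287411337786367/9991914266) = ((1/1342)*1859 + 4342583)*(6287411337786367/9991914266) = (169/122 + 4342583)*(6287411337786367/9991914266) = (529795295/122)*(6287411337786367/9991914266) = 3331040944488872951743265/1219013540452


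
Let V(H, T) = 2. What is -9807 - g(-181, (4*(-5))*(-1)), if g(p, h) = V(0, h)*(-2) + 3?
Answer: -9806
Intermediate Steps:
g(p, h) = -1 (g(p, h) = 2*(-2) + 3 = -4 + 3 = -1)
-9807 - g(-181, (4*(-5))*(-1)) = -9807 - 1*(-1) = -9807 + 1 = -9806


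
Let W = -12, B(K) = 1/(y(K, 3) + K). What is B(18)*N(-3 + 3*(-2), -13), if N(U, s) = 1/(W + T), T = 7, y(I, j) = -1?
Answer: -1/85 ≈ -0.011765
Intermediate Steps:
B(K) = 1/(-1 + K)
N(U, s) = -⅕ (N(U, s) = 1/(-12 + 7) = 1/(-5) = -⅕)
B(18)*N(-3 + 3*(-2), -13) = -⅕/(-1 + 18) = -⅕/17 = (1/17)*(-⅕) = -1/85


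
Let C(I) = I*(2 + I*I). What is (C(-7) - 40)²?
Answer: 157609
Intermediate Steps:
C(I) = I*(2 + I²)
(C(-7) - 40)² = (-7*(2 + (-7)²) - 40)² = (-7*(2 + 49) - 40)² = (-7*51 - 40)² = (-357 - 40)² = (-397)² = 157609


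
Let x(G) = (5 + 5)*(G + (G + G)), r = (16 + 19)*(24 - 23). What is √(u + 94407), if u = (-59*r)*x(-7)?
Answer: 3*√58673 ≈ 726.68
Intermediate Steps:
r = 35 (r = 35*1 = 35)
x(G) = 30*G (x(G) = 10*(G + 2*G) = 10*(3*G) = 30*G)
u = 433650 (u = (-59*35)*(30*(-7)) = -2065*(-210) = 433650)
√(u + 94407) = √(433650 + 94407) = √528057 = 3*√58673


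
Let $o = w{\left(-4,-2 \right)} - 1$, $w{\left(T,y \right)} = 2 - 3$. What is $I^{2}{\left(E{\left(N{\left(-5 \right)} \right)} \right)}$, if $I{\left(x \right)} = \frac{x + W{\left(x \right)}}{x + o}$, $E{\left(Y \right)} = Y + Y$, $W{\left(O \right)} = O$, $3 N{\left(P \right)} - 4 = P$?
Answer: $\frac{1}{4} \approx 0.25$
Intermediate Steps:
$N{\left(P \right)} = \frac{4}{3} + \frac{P}{3}$
$E{\left(Y \right)} = 2 Y$
$w{\left(T,y \right)} = -1$ ($w{\left(T,y \right)} = 2 - 3 = -1$)
$o = -2$ ($o = -1 - 1 = -2$)
$I{\left(x \right)} = \frac{2 x}{-2 + x}$ ($I{\left(x \right)} = \frac{x + x}{x - 2} = \frac{2 x}{-2 + x}$)
$I^{2}{\left(E{\left(N{\left(-5 \right)} \right)} \right)} = \left(\frac{2 \cdot 2 \left(\frac{4}{3} + \frac{1}{3} \left(-5\right)\right)}{-2 + 2 \left(\frac{4}{3} + \frac{1}{3} \left(-5\right)\right)}\right)^{2} = \left(\frac{2 \cdot 2 \left(\frac{4}{3} - \frac{5}{3}\right)}{-2 + 2 \left(\frac{4}{3} - \frac{5}{3}\right)}\right)^{2} = \left(\frac{2 \cdot 2 \left(- \frac{1}{3}\right)}{-2 + 2 \left(- \frac{1}{3}\right)}\right)^{2} = \left(2 \left(- \frac{2}{3}\right) \frac{1}{-2 - \frac{2}{3}}\right)^{2} = \left(2 \left(- \frac{2}{3}\right) \frac{1}{- \frac{8}{3}}\right)^{2} = \left(2 \left(- \frac{2}{3}\right) \left(- \frac{3}{8}\right)\right)^{2} = \left(\frac{1}{2}\right)^{2} = \frac{1}{4}$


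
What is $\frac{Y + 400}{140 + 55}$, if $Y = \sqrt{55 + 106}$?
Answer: $\frac{80}{39} + \frac{\sqrt{161}}{195} \approx 2.1164$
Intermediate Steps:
$Y = \sqrt{161} \approx 12.689$
$\frac{Y + 400}{140 + 55} = \frac{\sqrt{161} + 400}{140 + 55} = \frac{400 + \sqrt{161}}{195} = \left(400 + \sqrt{161}\right) \frac{1}{195} = \frac{80}{39} + \frac{\sqrt{161}}{195}$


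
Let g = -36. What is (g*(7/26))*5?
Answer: -630/13 ≈ -48.462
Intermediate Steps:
(g*(7/26))*5 = -252/26*5 = -36*7/26*5 = -126/13*5 = -630/13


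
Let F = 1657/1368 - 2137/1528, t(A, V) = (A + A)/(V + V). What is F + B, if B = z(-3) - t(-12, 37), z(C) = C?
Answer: -6919573/2416914 ≈ -2.8630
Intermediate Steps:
t(A, V) = A/V (t(A, V) = (2*A)/((2*V)) = (2*A)*(1/(2*V)) = A/V)
F = -12235/65322 (F = 1657*(1/1368) - 2137*1/1528 = 1657/1368 - 2137/1528 = -12235/65322 ≈ -0.18730)
B = -99/37 (B = -3 - (-12)/37 = -3 - 1*(-12/37) = -3 + 12/37 = -99/37 ≈ -2.6757)
F + B = -12235/65322 - 99/37 = -6919573/2416914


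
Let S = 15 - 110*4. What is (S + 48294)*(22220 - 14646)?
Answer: 362559806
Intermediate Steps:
S = -425 (S = 15 - 440 = -425)
(S + 48294)*(22220 - 14646) = (-425 + 48294)*(22220 - 14646) = 47869*7574 = 362559806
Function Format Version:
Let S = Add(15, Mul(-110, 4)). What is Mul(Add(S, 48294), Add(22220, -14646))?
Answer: 362559806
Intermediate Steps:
S = -425 (S = Add(15, -440) = -425)
Mul(Add(S, 48294), Add(22220, -14646)) = Mul(Add(-425, 48294), Add(22220, -14646)) = Mul(47869, 7574) = 362559806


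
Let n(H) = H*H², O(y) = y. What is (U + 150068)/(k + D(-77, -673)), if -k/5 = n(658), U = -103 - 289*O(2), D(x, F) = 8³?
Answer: -149387/1424451048 ≈ -0.00010487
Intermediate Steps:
D(x, F) = 512
U = -681 (U = -103 - 289*2 = -103 - 578 = -681)
n(H) = H³
k = -1424451560 (k = -5*658³ = -5*284890312 = -1424451560)
(U + 150068)/(k + D(-77, -673)) = (-681 + 150068)/(-1424451560 + 512) = 149387/(-1424451048) = 149387*(-1/1424451048) = -149387/1424451048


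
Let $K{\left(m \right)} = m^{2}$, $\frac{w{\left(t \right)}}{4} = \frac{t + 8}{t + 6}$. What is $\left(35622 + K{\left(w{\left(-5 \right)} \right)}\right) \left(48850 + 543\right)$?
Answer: $1766590038$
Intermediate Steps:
$w{\left(t \right)} = \frac{4 \left(8 + t\right)}{6 + t}$ ($w{\left(t \right)} = 4 \frac{t + 8}{t + 6} = 4 \frac{8 + t}{6 + t} = \frac{4 \left(8 + t\right)}{6 + t}$)
$\left(35622 + K{\left(w{\left(-5 \right)} \right)}\right) \left(48850 + 543\right) = \left(35622 + \left(\frac{4 \left(8 - 5\right)}{6 - 5}\right)^{2}\right) \left(48850 + 543\right) = \left(35622 + \left(4 \cdot 1^{-1} \cdot 3\right)^{2}\right) 49393 = \left(35622 + \left(4 \cdot 1 \cdot 3\right)^{2}\right) 49393 = \left(35622 + 12^{2}\right) 49393 = \left(35622 + 144\right) 49393 = 35766 \cdot 49393 = 1766590038$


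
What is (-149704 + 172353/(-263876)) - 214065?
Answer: -95990080997/263876 ≈ -3.6377e+5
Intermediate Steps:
(-149704 + 172353/(-263876)) - 214065 = (-149704 + 172353*(-1/263876)) - 214065 = (-149704 - 172353/263876) - 214065 = -39503465057/263876 - 214065 = -95990080997/263876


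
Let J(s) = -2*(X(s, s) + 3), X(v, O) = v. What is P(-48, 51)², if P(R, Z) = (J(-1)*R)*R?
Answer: 84934656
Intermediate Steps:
J(s) = -6 - 2*s (J(s) = -2*(s + 3) = -2*(3 + s) = -6 - 2*s)
P(R, Z) = -4*R² (P(R, Z) = ((-6 - 2*(-1))*R)*R = ((-6 + 2)*R)*R = (-4*R)*R = -4*R²)
P(-48, 51)² = (-4*(-48)²)² = (-4*2304)² = (-9216)² = 84934656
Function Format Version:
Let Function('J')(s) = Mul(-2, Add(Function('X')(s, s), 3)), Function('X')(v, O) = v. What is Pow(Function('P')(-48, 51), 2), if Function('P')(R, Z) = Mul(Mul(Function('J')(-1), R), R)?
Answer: 84934656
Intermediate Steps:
Function('J')(s) = Add(-6, Mul(-2, s)) (Function('J')(s) = Mul(-2, Add(s, 3)) = Mul(-2, Add(3, s)) = Add(-6, Mul(-2, s)))
Function('P')(R, Z) = Mul(-4, Pow(R, 2)) (Function('P')(R, Z) = Mul(Mul(Add(-6, Mul(-2, -1)), R), R) = Mul(Mul(Add(-6, 2), R), R) = Mul(Mul(-4, R), R) = Mul(-4, Pow(R, 2)))
Pow(Function('P')(-48, 51), 2) = Pow(Mul(-4, Pow(-48, 2)), 2) = Pow(Mul(-4, 2304), 2) = Pow(-9216, 2) = 84934656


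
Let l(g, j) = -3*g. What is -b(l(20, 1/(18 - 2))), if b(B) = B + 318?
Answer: -258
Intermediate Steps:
b(B) = 318 + B
-b(l(20, 1/(18 - 2))) = -(318 - 3*20) = -(318 - 60) = -1*258 = -258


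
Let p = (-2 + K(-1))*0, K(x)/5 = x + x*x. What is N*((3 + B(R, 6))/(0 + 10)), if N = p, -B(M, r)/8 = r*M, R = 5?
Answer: 0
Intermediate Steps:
K(x) = 5*x + 5*x**2 (K(x) = 5*(x + x*x) = 5*(x + x**2) = 5*x + 5*x**2)
B(M, r) = -8*M*r (B(M, r) = -8*r*M = -8*M*r)
p = 0 (p = (-2 + 5*(-1)*(1 - 1))*0 = (-2 + 5*(-1)*0)*0 = (-2 + 0)*0 = -2*0 = 0)
N = 0
N*((3 + B(R, 6))/(0 + 10)) = 0*((3 - 8*5*6)/(0 + 10)) = 0*((3 - 240)/10) = 0*(-237*1/10) = 0*(-237/10) = 0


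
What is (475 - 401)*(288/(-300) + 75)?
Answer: 136974/25 ≈ 5479.0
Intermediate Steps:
(475 - 401)*(288/(-300) + 75) = 74*(288*(-1/300) + 75) = 74*(-24/25 + 75) = 74*(1851/25) = 136974/25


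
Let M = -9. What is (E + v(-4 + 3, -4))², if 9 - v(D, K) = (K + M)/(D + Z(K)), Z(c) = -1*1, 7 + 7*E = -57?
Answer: 8649/196 ≈ 44.128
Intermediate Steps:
E = -64/7 (E = -1 + (⅐)*(-57) = -1 - 57/7 = -64/7 ≈ -9.1429)
Z(c) = -1
v(D, K) = 9 - (-9 + K)/(-1 + D) (v(D, K) = 9 - (K - 9)/(D - 1) = 9 - (-9 + K)/(-1 + D))
(E + v(-4 + 3, -4))² = (-64/7 + (-1*(-4) + 9*(-4 + 3))/(-1 + (-4 + 3)))² = (-64/7 + (4 + 9*(-1))/(-1 - 1))² = (-64/7 + (4 - 9)/(-2))² = (-64/7 - ½*(-5))² = (-64/7 + 5/2)² = (-93/14)² = 8649/196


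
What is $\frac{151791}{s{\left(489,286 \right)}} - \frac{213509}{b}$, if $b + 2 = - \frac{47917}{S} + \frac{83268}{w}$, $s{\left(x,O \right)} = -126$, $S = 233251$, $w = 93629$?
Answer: $\frac{3085473308919497}{19161461522} \approx 1.6103 \cdot 10^{5}$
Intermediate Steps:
$b = - \frac{28742192283}{21839057879}$ ($b = -2 + \left(- \frac{47917}{233251} + \frac{83268}{93629}\right) = -2 + \frac{14935923475}{21839057879} = - \frac{28742192283}{21839057879} \approx -1.3161$)
$\frac{151791}{s{\left(489,286 \right)}} - \frac{213509}{b} = \frac{151791}{-126} - \frac{213509}{- \frac{28742192283}{21839057879}} = 151791 \left(- \frac{1}{126}\right) - - \frac{4662835408687411}{28742192283} = - \frac{50597}{42} + \frac{4662835408687411}{28742192283} = \frac{3085473308919497}{19161461522}$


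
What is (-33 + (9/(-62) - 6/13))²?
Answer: 733705569/649636 ≈ 1129.4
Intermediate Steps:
(-33 + (9/(-62) - 6/13))² = (-33 + (9*(-1/62) - 6*1/13))² = (-33 + (-9/62 - 6/13))² = (-33 - 489/806)² = (-27087/806)² = 733705569/649636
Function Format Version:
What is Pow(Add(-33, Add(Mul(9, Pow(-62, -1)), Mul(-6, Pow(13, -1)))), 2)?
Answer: Rational(733705569, 649636) ≈ 1129.4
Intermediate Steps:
Pow(Add(-33, Add(Mul(9, Pow(-62, -1)), Mul(-6, Pow(13, -1)))), 2) = Pow(Add(-33, Add(Mul(9, Rational(-1, 62)), Mul(-6, Rational(1, 13)))), 2) = Pow(Add(-33, Add(Rational(-9, 62), Rational(-6, 13))), 2) = Pow(Add(-33, Rational(-489, 806)), 2) = Pow(Rational(-27087, 806), 2) = Rational(733705569, 649636)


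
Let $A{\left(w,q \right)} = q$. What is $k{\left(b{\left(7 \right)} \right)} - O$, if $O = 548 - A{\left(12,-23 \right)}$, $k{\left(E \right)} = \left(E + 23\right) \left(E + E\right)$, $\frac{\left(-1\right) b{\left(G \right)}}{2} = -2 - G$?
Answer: $905$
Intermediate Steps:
$b{\left(G \right)} = 4 + 2 G$ ($b{\left(G \right)} = - 2 \left(-2 - G\right) = 4 + 2 G$)
$k{\left(E \right)} = 2 E \left(23 + E\right)$ ($k{\left(E \right)} = \left(23 + E\right) 2 E = 2 E \left(23 + E\right)$)
$O = 571$ ($O = 548 - -23 = 548 + 23 = 571$)
$k{\left(b{\left(7 \right)} \right)} - O = 2 \left(4 + 2 \cdot 7\right) \left(23 + \left(4 + 2 \cdot 7\right)\right) - 571 = 2 \left(4 + 14\right) \left(23 + \left(4 + 14\right)\right) - 571 = 2 \cdot 18 \left(23 + 18\right) - 571 = 2 \cdot 18 \cdot 41 - 571 = 1476 - 571 = 905$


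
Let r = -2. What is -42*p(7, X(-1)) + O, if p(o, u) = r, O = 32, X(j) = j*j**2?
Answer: 116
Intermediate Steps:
X(j) = j**3
p(o, u) = -2
-42*p(7, X(-1)) + O = -42*(-2) + 32 = 84 + 32 = 116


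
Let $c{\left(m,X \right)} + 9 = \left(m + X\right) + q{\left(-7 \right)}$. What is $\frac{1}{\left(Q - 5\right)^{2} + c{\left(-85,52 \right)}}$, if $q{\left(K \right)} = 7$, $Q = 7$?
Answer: $- \frac{1}{31} \approx -0.032258$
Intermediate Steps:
$c{\left(m,X \right)} = -2 + X + m$ ($c{\left(m,X \right)} = -9 + \left(\left(m + X\right) + 7\right) = -9 + \left(\left(X + m\right) + 7\right) = -9 + \left(7 + X + m\right) = -2 + X + m$)
$\frac{1}{\left(Q - 5\right)^{2} + c{\left(-85,52 \right)}} = \frac{1}{\left(7 - 5\right)^{2} - 35} = \frac{1}{2^{2} - 35} = \frac{1}{4 - 35} = \frac{1}{-31} = - \frac{1}{31}$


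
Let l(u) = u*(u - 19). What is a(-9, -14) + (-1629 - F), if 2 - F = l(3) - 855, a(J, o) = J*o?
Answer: -2408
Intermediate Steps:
l(u) = u*(-19 + u)
F = 905 (F = 2 - (3*(-19 + 3) - 855) = 2 - (3*(-16) - 855) = 2 - (-48 - 855) = 2 - 1*(-903) = 2 + 903 = 905)
a(-9, -14) + (-1629 - F) = -9*(-14) + (-1629 - 1*905) = 126 + (-1629 - 905) = 126 - 2534 = -2408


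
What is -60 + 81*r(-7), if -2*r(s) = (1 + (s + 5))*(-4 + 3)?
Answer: -201/2 ≈ -100.50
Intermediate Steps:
r(s) = 3 + s/2 (r(s) = -(1 + (s + 5))*(-4 + 3)/2 = -(1 + (5 + s))*(-1)/2 = -(6 + s)*(-1)/2 = -(-6 - s)/2 = 3 + s/2)
-60 + 81*r(-7) = -60 + 81*(3 + (1/2)*(-7)) = -60 + 81*(3 - 7/2) = -60 + 81*(-1/2) = -60 - 81/2 = -201/2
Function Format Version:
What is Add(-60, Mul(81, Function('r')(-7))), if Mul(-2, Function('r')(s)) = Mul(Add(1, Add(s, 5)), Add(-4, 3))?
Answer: Rational(-201, 2) ≈ -100.50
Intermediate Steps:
Function('r')(s) = Add(3, Mul(Rational(1, 2), s)) (Function('r')(s) = Mul(Rational(-1, 2), Mul(Add(1, Add(s, 5)), Add(-4, 3))) = Mul(Rational(-1, 2), Mul(Add(1, Add(5, s)), -1)) = Mul(Rational(-1, 2), Mul(Add(6, s), -1)) = Mul(Rational(-1, 2), Add(-6, Mul(-1, s))) = Add(3, Mul(Rational(1, 2), s)))
Add(-60, Mul(81, Function('r')(-7))) = Add(-60, Mul(81, Add(3, Mul(Rational(1, 2), -7)))) = Add(-60, Mul(81, Add(3, Rational(-7, 2)))) = Add(-60, Mul(81, Rational(-1, 2))) = Add(-60, Rational(-81, 2)) = Rational(-201, 2)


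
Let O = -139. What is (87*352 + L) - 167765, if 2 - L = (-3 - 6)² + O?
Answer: -137081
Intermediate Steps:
L = 60 (L = 2 - ((-3 - 6)² - 139) = 2 - ((-9)² - 139) = 2 - (81 - 139) = 2 - 1*(-58) = 2 + 58 = 60)
(87*352 + L) - 167765 = (87*352 + 60) - 167765 = (30624 + 60) - 167765 = 30684 - 167765 = -137081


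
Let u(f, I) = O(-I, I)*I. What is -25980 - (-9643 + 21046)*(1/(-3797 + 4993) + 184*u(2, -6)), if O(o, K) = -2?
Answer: -30143760987/1196 ≈ -2.5204e+7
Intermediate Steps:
u(f, I) = -2*I
-25980 - (-9643 + 21046)*(1/(-3797 + 4993) + 184*u(2, -6)) = -25980 - (-9643 + 21046)*(1/(-3797 + 4993) + 184*(-2*(-6))) = -25980 - 11403*(1/1196 + 184*12) = -25980 - 11403*(1/1196 + 2208) = -25980 - 11403*2640769/1196 = -25980 - 1*30112688907/1196 = -25980 - 30112688907/1196 = -30143760987/1196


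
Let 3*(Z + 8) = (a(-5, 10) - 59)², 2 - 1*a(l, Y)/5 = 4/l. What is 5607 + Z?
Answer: 6274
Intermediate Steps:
a(l, Y) = 10 - 20/l
Z = 667 (Z = -8 + ((10 - 20/(-5)) - 59)²/3 = -8 + ((10 - 20*(-⅕)) - 59)²/3 = -8 + ((10 + 4) - 59)²/3 = -8 + (14 - 59)²/3 = -8 + (⅓)*(-45)² = -8 + (⅓)*2025 = -8 + 675 = 667)
5607 + Z = 5607 + 667 = 6274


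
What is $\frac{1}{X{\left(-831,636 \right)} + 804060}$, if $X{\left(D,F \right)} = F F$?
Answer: $\frac{1}{1208556} \approx 8.2743 \cdot 10^{-7}$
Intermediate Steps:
$X{\left(D,F \right)} = F^{2}$
$\frac{1}{X{\left(-831,636 \right)} + 804060} = \frac{1}{636^{2} + 804060} = \frac{1}{404496 + 804060} = \frac{1}{1208556}$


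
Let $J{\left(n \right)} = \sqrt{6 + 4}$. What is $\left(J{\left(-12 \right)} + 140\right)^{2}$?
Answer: $\left(140 + \sqrt{10}\right)^{2} \approx 20495.0$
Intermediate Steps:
$J{\left(n \right)} = \sqrt{10}$
$\left(J{\left(-12 \right)} + 140\right)^{2} = \left(\sqrt{10} + 140\right)^{2} = \left(140 + \sqrt{10}\right)^{2}$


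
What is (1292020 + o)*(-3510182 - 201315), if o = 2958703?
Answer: -15776545662331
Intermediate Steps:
(1292020 + o)*(-3510182 - 201315) = (1292020 + 2958703)*(-3510182 - 201315) = 4250723*(-3711497) = -15776545662331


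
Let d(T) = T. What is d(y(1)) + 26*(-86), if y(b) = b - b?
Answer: -2236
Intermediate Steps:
y(b) = 0
d(y(1)) + 26*(-86) = 0 + 26*(-86) = 0 - 2236 = -2236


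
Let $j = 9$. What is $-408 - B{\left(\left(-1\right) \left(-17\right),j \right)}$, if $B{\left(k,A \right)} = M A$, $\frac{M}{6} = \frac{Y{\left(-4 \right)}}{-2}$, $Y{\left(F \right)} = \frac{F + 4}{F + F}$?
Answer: $-408$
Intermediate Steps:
$Y{\left(F \right)} = \frac{4 + F}{2 F}$
$M = 0$ ($M = 6 \frac{\frac{1}{2} \frac{1}{-4} \left(4 - 4\right)}{-2} = 6 \cdot \frac{1}{2} \left(- \frac{1}{4}\right) 0 \left(- \frac{1}{2}\right) = 6 \cdot 0 \left(- \frac{1}{2}\right) = 6 \cdot 0 = 0$)
$B{\left(k,A \right)} = 0$ ($B{\left(k,A \right)} = 0 A = 0$)
$-408 - B{\left(\left(-1\right) \left(-17\right),j \right)} = -408 - 0 = -408 + 0 = -408$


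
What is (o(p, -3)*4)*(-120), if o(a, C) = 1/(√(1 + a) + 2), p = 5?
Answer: 480 - 240*√6 ≈ -107.88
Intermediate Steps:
o(a, C) = 1/(2 + √(1 + a))
(o(p, -3)*4)*(-120) = (4/(2 + √(1 + 5)))*(-120) = (4/(2 + √6))*(-120) = -480/(2 + √6)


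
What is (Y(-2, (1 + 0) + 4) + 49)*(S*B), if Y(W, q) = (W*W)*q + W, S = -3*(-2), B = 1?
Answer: 402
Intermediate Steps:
S = 6
Y(W, q) = W + q*W² (Y(W, q) = W²*q + W = q*W² + W = W + q*W²)
(Y(-2, (1 + 0) + 4) + 49)*(S*B) = (-2*(1 - 2*((1 + 0) + 4)) + 49)*(6*1) = (-2*(1 - 2*(1 + 4)) + 49)*6 = (-2*(1 - 2*5) + 49)*6 = (-2*(1 - 10) + 49)*6 = (-2*(-9) + 49)*6 = (18 + 49)*6 = 67*6 = 402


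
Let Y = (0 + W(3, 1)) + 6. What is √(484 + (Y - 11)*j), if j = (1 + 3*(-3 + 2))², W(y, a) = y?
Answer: 2*√119 ≈ 21.817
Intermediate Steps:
Y = 9 (Y = (0 + 3) + 6 = 3 + 6 = 9)
j = 4 (j = (1 + 3*(-1))² = (1 - 3)² = (-2)² = 4)
√(484 + (Y - 11)*j) = √(484 + (9 - 11)*4) = √(484 - 2*4) = √(484 - 8) = √476 = 2*√119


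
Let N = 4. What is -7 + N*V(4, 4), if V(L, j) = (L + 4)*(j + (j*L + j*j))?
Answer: 1145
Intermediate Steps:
V(L, j) = (4 + L)*(j + j² + L*j) (V(L, j) = (4 + L)*(j + (L*j + j²)) = (4 + L)*(j + (j² + L*j)) = (4 + L)*(j + j² + L*j))
-7 + N*V(4, 4) = -7 + 4*(4*(4 + 4² + 4*4 + 5*4 + 4*4)) = -7 + 4*(4*(4 + 16 + 16 + 20 + 16)) = -7 + 4*(4*72) = -7 + 4*288 = -7 + 1152 = 1145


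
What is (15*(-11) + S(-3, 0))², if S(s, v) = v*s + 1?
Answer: 26896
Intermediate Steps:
S(s, v) = 1 + s*v (S(s, v) = s*v + 1 = 1 + s*v)
(15*(-11) + S(-3, 0))² = (15*(-11) + (1 - 3*0))² = (-165 + (1 + 0))² = (-165 + 1)² = (-164)² = 26896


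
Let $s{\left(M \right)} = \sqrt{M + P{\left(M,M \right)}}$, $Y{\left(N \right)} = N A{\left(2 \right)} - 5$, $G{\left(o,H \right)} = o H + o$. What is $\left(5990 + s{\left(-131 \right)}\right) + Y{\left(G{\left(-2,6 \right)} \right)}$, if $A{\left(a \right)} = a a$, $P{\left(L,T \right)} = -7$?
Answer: $5929 + i \sqrt{138} \approx 5929.0 + 11.747 i$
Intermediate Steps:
$A{\left(a \right)} = a^{2}$
$G{\left(o,H \right)} = o + H o$ ($G{\left(o,H \right)} = H o + o = o + H o$)
$Y{\left(N \right)} = -5 + 4 N$ ($Y{\left(N \right)} = N 2^{2} - 5 = N 4 - 5 = 4 N - 5 = -5 + 4 N$)
$s{\left(M \right)} = \sqrt{-7 + M}$ ($s{\left(M \right)} = \sqrt{M - 7} = \sqrt{-7 + M}$)
$\left(5990 + s{\left(-131 \right)}\right) + Y{\left(G{\left(-2,6 \right)} \right)} = \left(5990 + \sqrt{-7 - 131}\right) + \left(-5 + 4 \left(- 2 \left(1 + 6\right)\right)\right) = \left(5990 + \sqrt{-138}\right) + \left(-5 + 4 \left(\left(-2\right) 7\right)\right) = \left(5990 + i \sqrt{138}\right) + \left(-5 + 4 \left(-14\right)\right) = \left(5990 + i \sqrt{138}\right) - 61 = 5929 + i \sqrt{138}$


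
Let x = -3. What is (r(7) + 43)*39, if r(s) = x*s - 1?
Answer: 819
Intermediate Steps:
r(s) = -1 - 3*s (r(s) = -3*s - 1 = -1 - 3*s)
(r(7) + 43)*39 = ((-1 - 3*7) + 43)*39 = ((-1 - 21) + 43)*39 = (-22 + 43)*39 = 21*39 = 819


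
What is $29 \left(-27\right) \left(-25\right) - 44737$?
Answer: $-25162$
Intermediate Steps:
$29 \left(-27\right) \left(-25\right) - 44737 = \left(-783\right) \left(-25\right) - 44737 = 19575 - 44737 = -25162$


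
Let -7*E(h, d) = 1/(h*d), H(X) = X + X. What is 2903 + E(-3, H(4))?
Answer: 487705/168 ≈ 2903.0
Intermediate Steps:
H(X) = 2*X
E(h, d) = -1/(7*d*h) (E(h, d) = -1/(d*h)/7 = -1/(7*d*h))
2903 + E(-3, H(4)) = 2903 - 1/7/(2*4*(-3)) = 2903 - 1/7*(-1/3)/8 = 2903 - 1/7*1/8*(-1/3) = 2903 + 1/168 = 487705/168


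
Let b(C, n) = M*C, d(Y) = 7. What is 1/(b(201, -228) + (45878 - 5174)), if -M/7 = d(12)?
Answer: 1/30855 ≈ 3.2410e-5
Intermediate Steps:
M = -49 (M = -7*7 = -49)
b(C, n) = -49*C
1/(b(201, -228) + (45878 - 5174)) = 1/(-49*201 + (45878 - 5174)) = 1/(-9849 + 40704) = 1/30855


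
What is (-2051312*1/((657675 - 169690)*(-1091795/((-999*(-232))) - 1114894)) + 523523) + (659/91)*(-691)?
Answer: 5949786473877392217323736/11474578760480307745 ≈ 5.1852e+5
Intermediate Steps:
(-2051312*1/((657675 - 169690)*(-1091795/((-999*(-232))) - 1114894)) + 523523) + (659/91)*(-691) = (-2051312*1/(487985*(-1091795/231768 - 1114894)) + 523523) + (659*(1/91))*(-691) = (-2051312*1/(487985*(-1091795*1/231768 - 1114894)) + 523523) + (659/91)*(-691) = (-2051312*1/(487985*(-1091795/231768 - 1114894)) + 523523) - 455369/91 = (-2051312/(487985*(-258397844387/231768)) + 523523) - 455369/91 = (-2051312/(-126094272093190195/231768) + 523523) - 455369/91 = (-2051312*(-231768/126094272093190195) + 523523) - 455369/91 = (475428479616/126094272093190195 + 523523) - 455369/91 = 66013251609518638936601/126094272093190195 - 455369/91 = 5949786473877392217323736/11474578760480307745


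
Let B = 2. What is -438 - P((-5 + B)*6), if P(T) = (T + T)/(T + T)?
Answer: -439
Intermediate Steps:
P(T) = 1 (P(T) = (2*T)/((2*T)) = (2*T)*(1/(2*T)) = 1)
-438 - P((-5 + B)*6) = -438 - 1*1 = -438 - 1 = -439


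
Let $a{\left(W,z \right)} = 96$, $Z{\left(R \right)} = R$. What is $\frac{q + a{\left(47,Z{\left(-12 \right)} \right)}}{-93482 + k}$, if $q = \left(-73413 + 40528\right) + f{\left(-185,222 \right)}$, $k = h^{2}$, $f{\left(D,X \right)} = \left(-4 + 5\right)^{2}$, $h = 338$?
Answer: $- \frac{2342}{1483} \approx -1.5792$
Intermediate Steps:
$f{\left(D,X \right)} = 1$ ($f{\left(D,X \right)} = 1^{2} = 1$)
$k = 114244$ ($k = 338^{2} = 114244$)
$q = -32884$ ($q = \left(-73413 + 40528\right) + 1 = -32885 + 1 = -32884$)
$\frac{q + a{\left(47,Z{\left(-12 \right)} \right)}}{-93482 + k} = \frac{-32884 + 96}{-93482 + 114244} = - \frac{32788}{20762} = \left(-32788\right) \frac{1}{20762} = - \frac{2342}{1483}$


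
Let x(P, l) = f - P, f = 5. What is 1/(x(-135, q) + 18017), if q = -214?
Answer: 1/18157 ≈ 5.5075e-5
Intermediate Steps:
x(P, l) = 5 - P
1/(x(-135, q) + 18017) = 1/((5 - 1*(-135)) + 18017) = 1/((5 + 135) + 18017) = 1/(140 + 18017) = 1/18157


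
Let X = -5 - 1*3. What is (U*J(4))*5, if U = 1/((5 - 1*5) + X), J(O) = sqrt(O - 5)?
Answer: -5*I/8 ≈ -0.625*I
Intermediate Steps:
J(O) = sqrt(-5 + O)
X = -8 (X = -5 - 3 = -8)
U = -1/8 (U = 1/((5 - 1*5) - 8) = 1/((5 - 5) - 8) = 1/(0 - 8) = 1/(-8) = -1/8 ≈ -0.12500)
(U*J(4))*5 = -sqrt(-5 + 4)/8*5 = -I/8*5 = -5*I/8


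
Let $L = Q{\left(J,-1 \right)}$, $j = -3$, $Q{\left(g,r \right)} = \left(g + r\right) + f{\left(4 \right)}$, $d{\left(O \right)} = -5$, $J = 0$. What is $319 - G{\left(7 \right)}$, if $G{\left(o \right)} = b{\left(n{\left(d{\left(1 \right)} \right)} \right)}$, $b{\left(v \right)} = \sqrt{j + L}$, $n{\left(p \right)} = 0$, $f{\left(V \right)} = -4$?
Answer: $319 - 2 i \sqrt{2} \approx 319.0 - 2.8284 i$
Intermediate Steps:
$Q{\left(g,r \right)} = -4 + g + r$ ($Q{\left(g,r \right)} = \left(g + r\right) - 4 = -4 + g + r$)
$L = -5$ ($L = -4 + 0 - 1 = -5$)
$b{\left(v \right)} = 2 i \sqrt{2}$ ($b{\left(v \right)} = \sqrt{-3 - 5} = \sqrt{-8} = 2 i \sqrt{2}$)
$G{\left(o \right)} = 2 i \sqrt{2}$
$319 - G{\left(7 \right)} = 319 - 2 i \sqrt{2}$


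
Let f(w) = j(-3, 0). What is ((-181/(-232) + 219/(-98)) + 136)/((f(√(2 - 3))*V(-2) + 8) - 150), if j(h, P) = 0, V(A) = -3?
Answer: -1529513/1614256 ≈ -0.94750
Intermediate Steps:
f(w) = 0
((-181/(-232) + 219/(-98)) + 136)/((f(√(2 - 3))*V(-2) + 8) - 150) = ((-181/(-232) + 219/(-98)) + 136)/((0*(-3) + 8) - 150) = ((-181*(-1/232) + 219*(-1/98)) + 136)/((0 + 8) - 150) = ((181/232 - 219/98) + 136)/(8 - 150) = (-16535/11368 + 136)/(-142) = (1529513/11368)*(-1/142) = -1529513/1614256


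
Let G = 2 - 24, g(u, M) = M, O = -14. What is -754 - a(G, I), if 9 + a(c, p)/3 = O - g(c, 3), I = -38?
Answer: -676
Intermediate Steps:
G = -22
a(c, p) = -78 (a(c, p) = -27 + 3*(-14 - 1*3) = -27 + 3*(-14 - 3) = -27 + 3*(-17) = -27 - 51 = -78)
-754 - a(G, I) = -754 - 1*(-78) = -754 + 78 = -676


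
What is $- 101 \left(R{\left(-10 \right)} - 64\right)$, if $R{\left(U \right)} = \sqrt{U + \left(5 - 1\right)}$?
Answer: $6464 - 101 i \sqrt{6} \approx 6464.0 - 247.4 i$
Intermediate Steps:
$R{\left(U \right)} = \sqrt{4 + U}$ ($R{\left(U \right)} = \sqrt{U + \left(5 - 1\right)} = \sqrt{U + 4} = \sqrt{4 + U}$)
$- 101 \left(R{\left(-10 \right)} - 64\right) = - 101 \left(\sqrt{4 - 10} - 64\right) = - 101 \left(\sqrt{-6} - 64\right) = - 101 \left(i \sqrt{6} - 64\right) = - 101 \left(-64 + i \sqrt{6}\right) = 6464 - 101 i \sqrt{6}$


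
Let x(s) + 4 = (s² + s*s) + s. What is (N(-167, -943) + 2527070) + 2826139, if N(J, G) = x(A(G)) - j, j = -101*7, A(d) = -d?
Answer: 7133353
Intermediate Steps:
j = -707
x(s) = -4 + s + 2*s² (x(s) = -4 + ((s² + s*s) + s) = -4 + ((s² + s²) + s) = -4 + (2*s² + s) = -4 + (s + 2*s²) = -4 + s + 2*s²)
N(J, G) = 703 - G + 2*G² (N(J, G) = (-4 - G + 2*(-G)²) - 1*(-707) = (-4 - G + 2*G²) + 707 = 703 - G + 2*G²)
(N(-167, -943) + 2527070) + 2826139 = ((703 - 1*(-943) + 2*(-943)²) + 2527070) + 2826139 = ((703 + 943 + 2*889249) + 2527070) + 2826139 = ((703 + 943 + 1778498) + 2527070) + 2826139 = (1780144 + 2527070) + 2826139 = 4307214 + 2826139 = 7133353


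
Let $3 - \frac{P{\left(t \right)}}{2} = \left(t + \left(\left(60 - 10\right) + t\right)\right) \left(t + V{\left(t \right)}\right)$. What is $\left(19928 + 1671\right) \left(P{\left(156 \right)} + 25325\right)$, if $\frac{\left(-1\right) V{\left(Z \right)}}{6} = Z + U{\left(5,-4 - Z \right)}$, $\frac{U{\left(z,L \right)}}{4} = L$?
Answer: $-47304164291$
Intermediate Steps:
$U{\left(z,L \right)} = 4 L$
$V{\left(Z \right)} = 96 + 18 Z$ ($V{\left(Z \right)} = - 6 \left(Z + 4 \left(-4 - Z\right)\right) = - 6 \left(Z - \left(16 + 4 Z\right)\right) = - 6 \left(-16 - 3 Z\right) = 96 + 18 Z$)
$P{\left(t \right)} = 6 - 2 \left(50 + 2 t\right) \left(96 + 19 t\right)$ ($P{\left(t \right)} = 6 - 2 \left(t + \left(\left(60 - 10\right) + t\right)\right) \left(t + \left(96 + 18 t\right)\right) = 6 - 2 \left(t + \left(50 + t\right)\right) \left(96 + 19 t\right) = 6 - 2 \left(50 + 2 t\right) \left(96 + 19 t\right)$)
$\left(19928 + 1671\right) \left(P{\left(156 \right)} + 25325\right) = \left(19928 + 1671\right) \left(\left(-9594 - 356304 - 76 \cdot 156^{2}\right) + 25325\right) = 21599 \left(\left(-9594 - 356304 - 1849536\right) + 25325\right) = 21599 \left(-2215434 + 25325\right) = 21599 \left(-2190109\right) = -47304164291$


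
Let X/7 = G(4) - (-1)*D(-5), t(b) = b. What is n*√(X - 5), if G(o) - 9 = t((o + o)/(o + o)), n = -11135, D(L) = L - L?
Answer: -11135*√65 ≈ -89773.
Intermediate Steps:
D(L) = 0
G(o) = 10 (G(o) = 9 + (o + o)/(o + o) = 9 + (2*o)/((2*o)) = 9 + (2*o)*(1/(2*o)) = 9 + 1 = 10)
X = 70 (X = 7*(10 - (-1)*0) = 7*(10 - 1*0) = 7*(10 + 0) = 7*10 = 70)
n*√(X - 5) = -11135*√(70 - 5) = -11135*√65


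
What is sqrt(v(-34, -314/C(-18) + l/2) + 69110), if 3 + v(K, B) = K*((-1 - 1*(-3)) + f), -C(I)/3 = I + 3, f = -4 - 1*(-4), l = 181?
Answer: 3*sqrt(7671) ≈ 262.75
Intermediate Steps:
f = 0 (f = -4 + 4 = 0)
C(I) = -9 - 3*I (C(I) = -3*(I + 3) = -3*(3 + I) = -9 - 3*I)
v(K, B) = -3 + 2*K (v(K, B) = -3 + K*((-1 - 1*(-3)) + 0) = -3 + K*((-1 + 3) + 0) = -3 + K*(2 + 0) = -3 + K*2 = -3 + 2*K)
sqrt(v(-34, -314/C(-18) + l/2) + 69110) = sqrt((-3 + 2*(-34)) + 69110) = sqrt((-3 - 68) + 69110) = sqrt(-71 + 69110) = sqrt(69039) = 3*sqrt(7671)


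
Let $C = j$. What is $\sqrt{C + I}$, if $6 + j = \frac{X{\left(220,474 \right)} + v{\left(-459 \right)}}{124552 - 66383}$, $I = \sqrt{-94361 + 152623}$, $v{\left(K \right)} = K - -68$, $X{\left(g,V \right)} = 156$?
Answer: $\frac{\sqrt{-20315465081 + 3383632561 \sqrt{58262}}}{58169} \approx 15.342$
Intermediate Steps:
$v{\left(K \right)} = 68 + K$ ($v{\left(K \right)} = K + 68 = 68 + K$)
$I = \sqrt{58262} \approx 241.38$
$j = - \frac{349249}{58169}$ ($j = -6 + \frac{156 + \left(68 - 459\right)}{124552 - 66383} = -6 + \frac{156 - 391}{58169} = -6 - \frac{235}{58169} = - \frac{349249}{58169} \approx -6.004$)
$C = - \frac{349249}{58169} \approx -6.004$
$\sqrt{C + I} = \sqrt{- \frac{349249}{58169} + \sqrt{58262}}$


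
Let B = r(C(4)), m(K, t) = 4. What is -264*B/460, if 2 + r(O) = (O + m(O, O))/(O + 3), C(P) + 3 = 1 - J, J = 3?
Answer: 99/115 ≈ 0.86087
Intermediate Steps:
C(P) = -5 (C(P) = -3 + (1 - 1*3) = -3 + (1 - 3) = -3 - 2 = -5)
r(O) = -2 + (4 + O)/(3 + O) (r(O) = -2 + (O + 4)/(O + 3) = -2 + (4 + O)/(3 + O))
B = -3/2 (B = (-2 - 1*(-5))/(3 - 5) = (-2 + 5)/(-2) = -½*3 = -3/2 ≈ -1.5000)
-264*B/460 = -264/(460/(-3/2)) = -264/(460*(-⅔)) = -264/(-920/3) = -264*(-3/920) = 99/115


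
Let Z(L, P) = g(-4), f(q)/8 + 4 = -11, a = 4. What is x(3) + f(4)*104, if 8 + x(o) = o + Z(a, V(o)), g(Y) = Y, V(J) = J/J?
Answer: -12489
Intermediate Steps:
V(J) = 1
f(q) = -120 (f(q) = -32 + 8*(-11) = -32 - 88 = -120)
Z(L, P) = -4
x(o) = -12 + o (x(o) = -8 + (o - 4) = -8 + (-4 + o) = -12 + o)
x(3) + f(4)*104 = (-12 + 3) - 120*104 = -9 - 12480 = -12489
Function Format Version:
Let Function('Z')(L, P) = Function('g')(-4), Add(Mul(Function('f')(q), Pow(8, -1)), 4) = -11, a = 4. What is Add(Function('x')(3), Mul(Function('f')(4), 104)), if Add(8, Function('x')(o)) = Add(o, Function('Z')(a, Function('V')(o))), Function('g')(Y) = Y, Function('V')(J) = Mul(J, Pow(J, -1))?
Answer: -12489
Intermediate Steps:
Function('V')(J) = 1
Function('f')(q) = -120 (Function('f')(q) = Add(-32, Mul(8, -11)) = Add(-32, -88) = -120)
Function('Z')(L, P) = -4
Function('x')(o) = Add(-12, o) (Function('x')(o) = Add(-8, Add(o, -4)) = Add(-8, Add(-4, o)) = Add(-12, o))
Add(Function('x')(3), Mul(Function('f')(4), 104)) = Add(Add(-12, 3), Mul(-120, 104)) = Add(-9, -12480) = -12489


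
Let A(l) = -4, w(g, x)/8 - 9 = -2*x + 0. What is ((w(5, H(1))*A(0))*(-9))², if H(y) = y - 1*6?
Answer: 29942784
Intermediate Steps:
H(y) = -6 + y (H(y) = y - 6 = -6 + y)
w(g, x) = 72 - 16*x (w(g, x) = 72 + 8*(-2*x + 0) = 72 + 8*(-2*x) = 72 - 16*x)
((w(5, H(1))*A(0))*(-9))² = (((72 - 16*(-6 + 1))*(-4))*(-9))² = (((72 - 16*(-5))*(-4))*(-9))² = (((72 + 80)*(-4))*(-9))² = ((152*(-4))*(-9))² = (-608*(-9))² = 5472² = 29942784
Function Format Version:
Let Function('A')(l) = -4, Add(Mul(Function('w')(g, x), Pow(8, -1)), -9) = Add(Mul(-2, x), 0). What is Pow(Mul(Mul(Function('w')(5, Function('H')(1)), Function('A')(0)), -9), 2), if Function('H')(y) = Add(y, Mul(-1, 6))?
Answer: 29942784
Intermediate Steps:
Function('H')(y) = Add(-6, y) (Function('H')(y) = Add(y, -6) = Add(-6, y))
Function('w')(g, x) = Add(72, Mul(-16, x)) (Function('w')(g, x) = Add(72, Mul(8, Add(Mul(-2, x), 0))) = Add(72, Mul(8, Mul(-2, x))) = Add(72, Mul(-16, x)))
Pow(Mul(Mul(Function('w')(5, Function('H')(1)), Function('A')(0)), -9), 2) = Pow(Mul(Mul(Add(72, Mul(-16, Add(-6, 1))), -4), -9), 2) = Pow(Mul(Mul(Add(72, Mul(-16, -5)), -4), -9), 2) = Pow(Mul(Mul(Add(72, 80), -4), -9), 2) = Pow(Mul(Mul(152, -4), -9), 2) = Pow(Mul(-608, -9), 2) = Pow(5472, 2) = 29942784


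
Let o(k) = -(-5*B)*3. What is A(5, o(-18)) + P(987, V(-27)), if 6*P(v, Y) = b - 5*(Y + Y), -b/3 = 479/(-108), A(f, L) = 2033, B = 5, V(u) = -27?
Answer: 449327/216 ≈ 2080.2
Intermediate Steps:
o(k) = 75 (o(k) = -(-5*5)*3 = -(-25)*3 = -1*(-75) = 75)
b = 479/36 (b = -1437/(-108) = -1437*(-1)/108 = -3*(-479/108) = 479/36 ≈ 13.306)
P(v, Y) = 479/216 - 5*Y/3 (P(v, Y) = (479/36 - 5*(Y + Y))/6 = (479/36 - 10*Y)/6 = 479/216 - 5*Y/3)
A(5, o(-18)) + P(987, V(-27)) = 2033 + (479/216 - 5/3*(-27)) = 2033 + (479/216 + 45) = 2033 + 10199/216 = 449327/216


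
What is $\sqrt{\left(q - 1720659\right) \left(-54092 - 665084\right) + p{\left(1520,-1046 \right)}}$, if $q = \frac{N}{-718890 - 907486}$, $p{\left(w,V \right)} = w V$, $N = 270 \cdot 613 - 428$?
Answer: $\frac{3 \sqrt{5682623648579458910546}}{203297} \approx 1.1124 \cdot 10^{6}$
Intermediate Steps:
$N = 165082$ ($N = 165510 - 428 = 165082$)
$p{\left(w,V \right)} = V w$
$q = - \frac{82541}{813188}$ ($q = \frac{165082}{-718890 - 907486} = \frac{165082}{-1626376} = 165082 \left(- \frac{1}{1626376}\right) = - \frac{82541}{813188} \approx -0.1015$)
$\sqrt{\left(q - 1720659\right) \left(-54092 - 665084\right) + p{\left(1520,-1046 \right)}} = \sqrt{\left(- \frac{82541}{813188} - 1720659\right) \left(-54092 - 665084\right) - 1589920} = \sqrt{\left(- \frac{1399219333433}{813188}\right) \left(-719176\right) - 1589920} = \sqrt{\frac{251571240835252802}{203297} - 1589920} = \sqrt{\frac{251570917609286562}{203297}} = \frac{3 \sqrt{5682623648579458910546}}{203297}$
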